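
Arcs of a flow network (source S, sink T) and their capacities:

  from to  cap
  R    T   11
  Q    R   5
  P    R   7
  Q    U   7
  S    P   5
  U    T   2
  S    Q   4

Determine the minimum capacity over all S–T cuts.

Augment S→P→R→T: bottleneck 5, flow now 5.
Augment S→Q→R→T: bottleneck 4, flow now 9.
No augmenting path remains; maximum flow = 9.
By max-flow min-cut, the minimum cut capacity equals the max flow.
In the residual graph, reachable from S: {S}.
Min-cut edges: S→P (5), S→Q (4); capacity 5 + 4 = 9.

9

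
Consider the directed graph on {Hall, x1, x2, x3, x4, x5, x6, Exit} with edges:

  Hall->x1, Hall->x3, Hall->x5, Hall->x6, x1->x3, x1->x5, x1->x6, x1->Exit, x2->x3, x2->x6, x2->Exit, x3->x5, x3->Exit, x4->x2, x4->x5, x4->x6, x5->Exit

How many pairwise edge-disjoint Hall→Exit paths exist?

Assign every edge capacity 1; by Menger, the answer equals the max flow.
Path Hall→x1→Exit (+1); total 1.
Path Hall→x3→Exit (+1); total 2.
Path Hall→x5→Exit (+1); total 3.
No residual Hall→Exit path; max flow = 3.
Certifying cut of size 3: {Hall→x1, Hall→x3, Hall→x5}.

3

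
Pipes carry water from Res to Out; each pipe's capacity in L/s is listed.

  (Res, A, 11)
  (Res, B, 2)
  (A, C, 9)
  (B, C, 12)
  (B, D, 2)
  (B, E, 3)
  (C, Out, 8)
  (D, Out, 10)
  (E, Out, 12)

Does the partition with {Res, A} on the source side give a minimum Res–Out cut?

Given cut capacity: 2 + 9 = 11.
Augment Res→A→C→Out: bottleneck 8, flow now 8.
Augment Res→B→D→Out: bottleneck 2, flow now 10.
No augmenting path remains; maximum flow = 10.
In the residual graph, reachable from Res: {Res, A, C}.
Min-cut edges: Res→B (2), C→Out (8); capacity 2 + 8 = 10.
Cut capacity 11 exceeds the max flow 10, so it is not minimum.

No — its capacity is 11, but the minimum cut has capacity 10.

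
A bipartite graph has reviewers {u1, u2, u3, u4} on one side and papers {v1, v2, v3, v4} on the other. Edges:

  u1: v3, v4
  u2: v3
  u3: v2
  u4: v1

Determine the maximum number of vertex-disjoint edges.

Unit-capacity flow: source→left, listed edges, right→sink; max matching = max flow.
Augmenting path u1→v3 (+1); matched 1.
Augmenting path u3→v2 (+1); matched 2.
Augmenting path u4→v1 (+1); matched 3.
Augmenting path u2→v3→u1→v4 (+1); matched 4.
No augmenting path remains; maximum matching = 4.
König certificate: {u1, u2, u3, u4} is a vertex cover of size 4 (every listed pair touches it), so no matching can be larger.

4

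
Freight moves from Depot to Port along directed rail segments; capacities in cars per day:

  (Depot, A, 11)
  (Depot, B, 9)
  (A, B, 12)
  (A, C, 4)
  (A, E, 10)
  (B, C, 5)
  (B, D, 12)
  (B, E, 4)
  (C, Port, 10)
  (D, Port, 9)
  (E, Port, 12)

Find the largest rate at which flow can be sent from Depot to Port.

Augment Depot→A→C→Port: bottleneck 4, flow now 4.
Augment Depot→A→E→Port: bottleneck 7, flow now 11.
Augment Depot→B→C→Port: bottleneck 5, flow now 16.
Augment Depot→B→D→Port: bottleneck 4, flow now 20.
No augmenting path remains; maximum flow = 20.
In the residual graph, reachable from Depot: {Depot}.
Min-cut edges: Depot→A (11), Depot→B (9); capacity 11 + 9 = 20.
This cut is saturated, so no flow can exceed 20.

20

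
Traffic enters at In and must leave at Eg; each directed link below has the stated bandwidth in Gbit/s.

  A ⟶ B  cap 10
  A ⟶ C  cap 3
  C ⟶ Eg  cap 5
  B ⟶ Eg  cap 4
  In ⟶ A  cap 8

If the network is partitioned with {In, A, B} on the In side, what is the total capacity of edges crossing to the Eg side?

7

Edges leaving {In, A, B}: A→C (3), B→Eg (4).
Cut capacity = 3 + 4 = 7.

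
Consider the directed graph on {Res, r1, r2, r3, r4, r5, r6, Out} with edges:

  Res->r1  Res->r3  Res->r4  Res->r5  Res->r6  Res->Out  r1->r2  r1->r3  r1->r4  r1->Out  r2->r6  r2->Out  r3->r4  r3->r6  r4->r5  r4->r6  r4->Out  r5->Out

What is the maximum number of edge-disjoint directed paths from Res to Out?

4

Assign every edge capacity 1; by Menger, the answer equals the max flow.
Path Res→Out (+1); total 1.
Path Res→r1→Out (+1); total 2.
Path Res→r4→Out (+1); total 3.
Path Res→r5→Out (+1); total 4.
No residual Res→Out path; max flow = 4.
Certifying cut of size 4: {Res→Out, Res→r1, r4→Out, r5→Out}.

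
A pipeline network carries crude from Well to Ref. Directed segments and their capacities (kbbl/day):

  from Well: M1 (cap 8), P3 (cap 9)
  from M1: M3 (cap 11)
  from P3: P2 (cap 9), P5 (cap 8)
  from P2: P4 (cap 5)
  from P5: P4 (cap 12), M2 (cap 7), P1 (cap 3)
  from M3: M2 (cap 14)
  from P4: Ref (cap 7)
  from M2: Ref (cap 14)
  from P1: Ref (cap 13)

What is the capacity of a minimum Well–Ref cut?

Augment Well→M1→M3→M2→Ref: bottleneck 8, flow now 8.
Augment Well→P3→P2→P4→Ref: bottleneck 5, flow now 13.
Augment Well→P3→P5→P4→Ref: bottleneck 2, flow now 15.
Augment Well→P3→P5→M2→Ref: bottleneck 2, flow now 17.
No augmenting path remains; maximum flow = 17.
By max-flow min-cut, the minimum cut capacity equals the max flow.
In the residual graph, reachable from Well: {Well}.
Min-cut edges: Well→M1 (8), Well→P3 (9); capacity 8 + 9 = 17.

17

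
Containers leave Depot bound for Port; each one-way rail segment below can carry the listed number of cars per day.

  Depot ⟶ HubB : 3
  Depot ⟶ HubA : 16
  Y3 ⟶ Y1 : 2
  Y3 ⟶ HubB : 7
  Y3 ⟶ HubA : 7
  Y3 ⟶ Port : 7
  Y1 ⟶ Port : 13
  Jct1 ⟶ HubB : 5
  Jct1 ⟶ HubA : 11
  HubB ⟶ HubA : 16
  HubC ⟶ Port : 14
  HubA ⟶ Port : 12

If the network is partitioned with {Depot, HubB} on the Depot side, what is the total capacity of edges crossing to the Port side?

32

Edges leaving {Depot, HubB}: Depot→HubA (16), HubB→HubA (16).
Cut capacity = 16 + 16 = 32.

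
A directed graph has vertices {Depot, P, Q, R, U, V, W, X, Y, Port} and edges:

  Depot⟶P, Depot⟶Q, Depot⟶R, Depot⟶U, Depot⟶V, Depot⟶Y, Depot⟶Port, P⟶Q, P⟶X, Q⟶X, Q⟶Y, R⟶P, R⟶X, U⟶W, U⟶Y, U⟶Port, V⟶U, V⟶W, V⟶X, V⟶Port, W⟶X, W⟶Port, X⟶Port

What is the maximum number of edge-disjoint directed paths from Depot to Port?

4

Assign every edge capacity 1; by Menger, the answer equals the max flow.
Path Depot→Port (+1); total 1.
Path Depot→U→Port (+1); total 2.
Path Depot→V→Port (+1); total 3.
Path Depot→P→X→Port (+1); total 4.
No residual Depot→Port path; max flow = 4.
Certifying cut of size 4: {Depot→Port, Depot→U, Depot→V, X→Port}.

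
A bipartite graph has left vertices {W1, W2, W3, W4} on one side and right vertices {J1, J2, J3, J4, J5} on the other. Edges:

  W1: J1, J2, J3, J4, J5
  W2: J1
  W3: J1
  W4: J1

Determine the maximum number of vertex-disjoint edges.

Unit-capacity flow: source→left, listed edges, right→sink; max matching = max flow.
Augmenting path W1→J1 (+1); matched 1.
Augmenting path W2→J1→W1→J2 (+1); matched 2.
No augmenting path remains; maximum matching = 2.
König certificate: {W1, J1} is a vertex cover of size 2 (every listed pair touches it), so no matching can be larger.

2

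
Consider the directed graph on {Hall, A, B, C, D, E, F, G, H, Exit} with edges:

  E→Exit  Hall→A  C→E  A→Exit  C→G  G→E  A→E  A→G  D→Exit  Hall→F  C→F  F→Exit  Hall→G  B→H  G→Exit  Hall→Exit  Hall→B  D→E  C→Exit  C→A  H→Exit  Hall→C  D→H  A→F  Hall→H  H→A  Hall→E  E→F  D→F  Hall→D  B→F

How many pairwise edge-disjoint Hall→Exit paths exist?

8

Assign every edge capacity 1; by Menger, the answer equals the max flow.
Path Hall→Exit (+1); total 1.
Path Hall→A→Exit (+1); total 2.
Path Hall→C→Exit (+1); total 3.
Path Hall→D→Exit (+1); total 4.
Path Hall→E→Exit (+1); total 5.
Path Hall→F→Exit (+1); total 6.
Path Hall→G→Exit (+1); total 7.
Path Hall→H→Exit (+1); total 8.
No residual Hall→Exit path; max flow = 8.
Certifying cut of size 8: {A→Exit, E→Exit, F→Exit, G→Exit, H→Exit, Hall→C, Hall→D, Hall→Exit}.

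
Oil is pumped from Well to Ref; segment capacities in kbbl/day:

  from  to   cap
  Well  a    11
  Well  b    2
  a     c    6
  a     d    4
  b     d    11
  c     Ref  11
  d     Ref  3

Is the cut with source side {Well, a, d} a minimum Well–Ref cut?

No — its capacity is 11, but the minimum cut has capacity 9.

Given cut capacity: 2 + 6 + 3 = 11.
Augment Well→a→c→Ref: bottleneck 6, flow now 6.
Augment Well→a→d→Ref: bottleneck 3, flow now 9.
No augmenting path remains; maximum flow = 9.
In the residual graph, reachable from Well: {Well, a, b, d}.
Min-cut edges: a→c (6), d→Ref (3); capacity 6 + 3 = 9.
Cut capacity 11 exceeds the max flow 9, so it is not minimum.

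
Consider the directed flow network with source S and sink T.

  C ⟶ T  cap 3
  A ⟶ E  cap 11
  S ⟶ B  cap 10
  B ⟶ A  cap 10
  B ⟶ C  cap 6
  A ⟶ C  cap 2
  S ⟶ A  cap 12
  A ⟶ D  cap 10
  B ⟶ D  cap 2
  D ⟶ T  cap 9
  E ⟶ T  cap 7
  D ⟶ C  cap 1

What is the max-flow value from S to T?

Augment S→A→C→T: bottleneck 2, flow now 2.
Augment S→A→D→T: bottleneck 9, flow now 11.
Augment S→A→E→T: bottleneck 1, flow now 12.
Augment S→B→C→T: bottleneck 1, flow now 13.
Augment S→B→A→E→T: bottleneck 6, flow now 19.
No augmenting path remains; maximum flow = 19.
In the residual graph, reachable from S: {S, A, B, C, D, E}.
Min-cut edges: C→T (3), D→T (9), E→T (7); capacity 3 + 9 + 7 = 19.
This cut is saturated, so no flow can exceed 19.

19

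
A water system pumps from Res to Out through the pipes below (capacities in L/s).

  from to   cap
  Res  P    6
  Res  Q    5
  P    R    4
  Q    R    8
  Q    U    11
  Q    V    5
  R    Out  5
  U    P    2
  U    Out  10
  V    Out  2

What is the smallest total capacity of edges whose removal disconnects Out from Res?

Augment Res→P→R→Out: bottleneck 4, flow now 4.
Augment Res→Q→R→Out: bottleneck 1, flow now 5.
Augment Res→Q→U→Out: bottleneck 4, flow now 9.
No augmenting path remains; maximum flow = 9.
By max-flow min-cut, the minimum cut capacity equals the max flow.
In the residual graph, reachable from Res: {Res, P}.
Min-cut edges: Res→Q (5), P→R (4); capacity 5 + 4 = 9.

9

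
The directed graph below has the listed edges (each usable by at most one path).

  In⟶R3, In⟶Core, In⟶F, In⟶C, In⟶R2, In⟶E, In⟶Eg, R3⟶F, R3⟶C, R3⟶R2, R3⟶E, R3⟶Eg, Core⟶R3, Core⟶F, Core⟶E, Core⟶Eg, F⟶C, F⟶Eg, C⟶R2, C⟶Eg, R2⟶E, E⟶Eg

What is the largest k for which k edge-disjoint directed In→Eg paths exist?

Assign every edge capacity 1; by Menger, the answer equals the max flow.
Path In→Eg (+1); total 1.
Path In→R3→Eg (+1); total 2.
Path In→Core→Eg (+1); total 3.
Path In→F→Eg (+1); total 4.
Path In→C→Eg (+1); total 5.
Path In→E→Eg (+1); total 6.
No residual In→Eg path; max flow = 6.
Certifying cut of size 6: {E→Eg, In→C, In→Core, In→Eg, In→F, In→R3}.

6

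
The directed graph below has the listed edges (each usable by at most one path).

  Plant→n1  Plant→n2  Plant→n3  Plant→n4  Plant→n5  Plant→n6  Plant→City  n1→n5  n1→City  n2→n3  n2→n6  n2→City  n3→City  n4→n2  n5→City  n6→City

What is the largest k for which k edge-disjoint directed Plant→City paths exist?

Assign every edge capacity 1; by Menger, the answer equals the max flow.
Path Plant→City (+1); total 1.
Path Plant→n1→City (+1); total 2.
Path Plant→n2→City (+1); total 3.
Path Plant→n3→City (+1); total 4.
Path Plant→n5→City (+1); total 5.
Path Plant→n6→City (+1); total 6.
No residual Plant→City path; max flow = 6.
Certifying cut of size 6: {Plant→City, Plant→n1, Plant→n5, n2→City, n3→City, n6→City}.

6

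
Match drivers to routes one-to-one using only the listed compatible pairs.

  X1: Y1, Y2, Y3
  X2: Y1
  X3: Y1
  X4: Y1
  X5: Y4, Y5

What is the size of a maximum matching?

Unit-capacity flow: source→left, listed edges, right→sink; max matching = max flow.
Augmenting path X1→Y1 (+1); matched 1.
Augmenting path X5→Y4 (+1); matched 2.
Augmenting path X2→Y1→X1→Y2 (+1); matched 3.
No augmenting path remains; maximum matching = 3.
König certificate: {X1, X5, Y1} is a vertex cover of size 3 (every listed pair touches it), so no matching can be larger.

3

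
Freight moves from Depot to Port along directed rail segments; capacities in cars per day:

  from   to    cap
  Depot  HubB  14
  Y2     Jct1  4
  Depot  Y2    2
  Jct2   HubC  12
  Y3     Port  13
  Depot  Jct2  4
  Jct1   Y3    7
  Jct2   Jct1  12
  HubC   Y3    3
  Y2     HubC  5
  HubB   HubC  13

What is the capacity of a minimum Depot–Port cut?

Augment Depot→Jct2→HubC→Y3→Port: bottleneck 3, flow now 3.
Augment Depot→Jct2→Jct1→Y3→Port: bottleneck 1, flow now 4.
Augment Depot→Y2→Jct1→Y3→Port: bottleneck 2, flow now 6.
Augment Depot→HubB→HubC→Jct2→Jct1→Y3→Port: bottleneck 3, flow now 9. (uses reverse residual edge)
No augmenting path remains; maximum flow = 9.
By max-flow min-cut, the minimum cut capacity equals the max flow.
In the residual graph, reachable from Depot: {Depot, HubB, HubC}.
Min-cut edges: Depot→Jct2 (4), Depot→Y2 (2), HubC→Y3 (3); capacity 4 + 2 + 3 = 9.

9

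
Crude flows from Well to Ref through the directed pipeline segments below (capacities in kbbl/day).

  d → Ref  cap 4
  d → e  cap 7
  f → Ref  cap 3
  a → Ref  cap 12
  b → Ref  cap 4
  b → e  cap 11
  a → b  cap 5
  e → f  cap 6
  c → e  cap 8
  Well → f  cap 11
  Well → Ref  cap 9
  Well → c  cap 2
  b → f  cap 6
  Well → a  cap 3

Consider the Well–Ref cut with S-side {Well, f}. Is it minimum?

No — its capacity is 17, but the minimum cut has capacity 15.

Given cut capacity: 3 + 2 + 9 + 3 = 17.
Augment Well→Ref: bottleneck 9, flow now 9.
Augment Well→a→Ref: bottleneck 3, flow now 12.
Augment Well→f→Ref: bottleneck 3, flow now 15.
No augmenting path remains; maximum flow = 15.
In the residual graph, reachable from Well: {Well, c, e, f}.
Min-cut edges: Well→a (3), Well→Ref (9), f→Ref (3); capacity 3 + 9 + 3 = 15.
Cut capacity 17 exceeds the max flow 15, so it is not minimum.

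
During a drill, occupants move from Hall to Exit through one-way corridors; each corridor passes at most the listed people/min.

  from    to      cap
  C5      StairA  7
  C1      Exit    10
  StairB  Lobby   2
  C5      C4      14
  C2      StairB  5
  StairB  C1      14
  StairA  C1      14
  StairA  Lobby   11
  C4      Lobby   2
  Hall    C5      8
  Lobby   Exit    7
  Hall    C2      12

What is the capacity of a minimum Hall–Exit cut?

13

Augment Hall→C5→C4→Lobby→Exit: bottleneck 2, flow now 2.
Augment Hall→C5→StairA→C1→Exit: bottleneck 6, flow now 8.
Augment Hall→C2→StairB→C1→Exit: bottleneck 4, flow now 12.
Augment Hall→C2→StairB→Lobby→Exit: bottleneck 1, flow now 13.
No augmenting path remains; maximum flow = 13.
By max-flow min-cut, the minimum cut capacity equals the max flow.
In the residual graph, reachable from Hall: {Hall, C2}.
Min-cut edges: Hall→C5 (8), C2→StairB (5); capacity 8 + 5 = 13.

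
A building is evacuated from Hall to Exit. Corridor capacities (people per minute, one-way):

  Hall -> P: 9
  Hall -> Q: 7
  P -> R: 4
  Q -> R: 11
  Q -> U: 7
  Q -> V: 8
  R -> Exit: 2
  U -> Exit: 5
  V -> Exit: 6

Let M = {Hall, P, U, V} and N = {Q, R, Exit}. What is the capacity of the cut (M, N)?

Edges leaving {Hall, P, U, V}: Hall→Q (7), P→R (4), U→Exit (5), V→Exit (6).
Cut capacity = 7 + 4 + 5 + 6 = 22.

22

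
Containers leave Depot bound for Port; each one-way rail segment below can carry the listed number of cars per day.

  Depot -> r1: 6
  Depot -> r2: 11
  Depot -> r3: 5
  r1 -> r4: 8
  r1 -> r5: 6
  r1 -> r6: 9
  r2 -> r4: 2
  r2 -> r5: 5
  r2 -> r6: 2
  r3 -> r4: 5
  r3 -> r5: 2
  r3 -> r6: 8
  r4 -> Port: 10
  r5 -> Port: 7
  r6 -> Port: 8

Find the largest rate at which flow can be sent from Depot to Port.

Augment Depot→r1→r4→Port: bottleneck 6, flow now 6.
Augment Depot→r2→r4→Port: bottleneck 2, flow now 8.
Augment Depot→r2→r5→Port: bottleneck 5, flow now 13.
Augment Depot→r2→r6→Port: bottleneck 2, flow now 15.
Augment Depot→r3→r4→Port: bottleneck 2, flow now 17.
Augment Depot→r3→r5→Port: bottleneck 2, flow now 19.
Augment Depot→r3→r6→Port: bottleneck 1, flow now 20.
No augmenting path remains; maximum flow = 20.
In the residual graph, reachable from Depot: {Depot, r2}.
Min-cut edges: Depot→r1 (6), Depot→r3 (5), r2→r4 (2), r2→r5 (5), r2→r6 (2); capacity 6 + 5 + 2 + 5 + 2 = 20.
This cut is saturated, so no flow can exceed 20.

20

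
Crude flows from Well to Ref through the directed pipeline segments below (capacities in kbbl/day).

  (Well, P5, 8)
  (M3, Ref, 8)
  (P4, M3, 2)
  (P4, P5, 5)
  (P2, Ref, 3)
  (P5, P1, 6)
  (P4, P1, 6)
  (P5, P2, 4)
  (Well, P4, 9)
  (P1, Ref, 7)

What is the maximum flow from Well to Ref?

Augment Well→P4→M3→Ref: bottleneck 2, flow now 2.
Augment Well→P4→P1→Ref: bottleneck 6, flow now 8.
Augment Well→P5→P2→Ref: bottleneck 3, flow now 11.
Augment Well→P5→P1→Ref: bottleneck 1, flow now 12.
No augmenting path remains; maximum flow = 12.
In the residual graph, reachable from Well: {Well, P4, P5, P2, P1}.
Min-cut edges: P4→M3 (2), P2→Ref (3), P1→Ref (7); capacity 2 + 3 + 7 = 12.
This cut is saturated, so no flow can exceed 12.

12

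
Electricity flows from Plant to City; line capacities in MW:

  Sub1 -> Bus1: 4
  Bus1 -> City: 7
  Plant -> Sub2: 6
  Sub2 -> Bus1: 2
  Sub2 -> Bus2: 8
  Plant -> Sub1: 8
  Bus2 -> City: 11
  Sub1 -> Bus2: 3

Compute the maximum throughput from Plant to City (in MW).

13

Augment Plant→Sub2→Bus2→City: bottleneck 6, flow now 6.
Augment Plant→Sub1→Bus2→City: bottleneck 3, flow now 9.
Augment Plant→Sub1→Bus1→City: bottleneck 4, flow now 13.
No augmenting path remains; maximum flow = 13.
In the residual graph, reachable from Plant: {Plant, Sub1}.
Min-cut edges: Plant→Sub2 (6), Sub1→Bus2 (3), Sub1→Bus1 (4); capacity 6 + 3 + 4 = 13.
This cut is saturated, so no flow can exceed 13.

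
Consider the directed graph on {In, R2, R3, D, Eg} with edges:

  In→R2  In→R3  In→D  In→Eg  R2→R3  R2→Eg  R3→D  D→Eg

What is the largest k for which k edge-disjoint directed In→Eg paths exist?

Assign every edge capacity 1; by Menger, the answer equals the max flow.
Path In→Eg (+1); total 1.
Path In→R2→Eg (+1); total 2.
Path In→D→Eg (+1); total 3.
No residual In→Eg path; max flow = 3.
Certifying cut of size 3: {D→Eg, In→Eg, In→R2}.

3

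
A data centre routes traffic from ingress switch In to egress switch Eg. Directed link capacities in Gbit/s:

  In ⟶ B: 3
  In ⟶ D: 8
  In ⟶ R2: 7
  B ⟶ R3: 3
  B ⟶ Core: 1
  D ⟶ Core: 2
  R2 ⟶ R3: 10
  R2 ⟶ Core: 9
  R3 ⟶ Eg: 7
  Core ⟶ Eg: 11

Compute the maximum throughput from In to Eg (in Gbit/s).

Augment In→B→R3→Eg: bottleneck 3, flow now 3.
Augment In→D→Core→Eg: bottleneck 2, flow now 5.
Augment In→R2→R3→Eg: bottleneck 4, flow now 9.
Augment In→R2→Core→Eg: bottleneck 3, flow now 12.
No augmenting path remains; maximum flow = 12.
In the residual graph, reachable from In: {In, D}.
Min-cut edges: In→B (3), In→R2 (7), D→Core (2); capacity 3 + 7 + 2 = 12.
This cut is saturated, so no flow can exceed 12.

12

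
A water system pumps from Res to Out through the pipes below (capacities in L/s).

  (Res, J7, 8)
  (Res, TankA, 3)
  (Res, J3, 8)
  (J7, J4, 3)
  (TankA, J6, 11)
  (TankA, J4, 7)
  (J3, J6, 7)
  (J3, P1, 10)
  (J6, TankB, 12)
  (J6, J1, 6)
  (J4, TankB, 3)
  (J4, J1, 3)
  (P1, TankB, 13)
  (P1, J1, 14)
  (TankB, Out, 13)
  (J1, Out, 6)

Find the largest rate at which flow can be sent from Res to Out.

Augment Res→J7→J4→TankB→Out: bottleneck 3, flow now 3.
Augment Res→TankA→J6→TankB→Out: bottleneck 3, flow now 6.
Augment Res→J3→J6→TankB→Out: bottleneck 7, flow now 13.
Augment Res→J3→P1→J1→Out: bottleneck 1, flow now 14.
No augmenting path remains; maximum flow = 14.
In the residual graph, reachable from Res: {Res, J7}.
Min-cut edges: Res→TankA (3), Res→J3 (8), J7→J4 (3); capacity 3 + 8 + 3 = 14.
This cut is saturated, so no flow can exceed 14.

14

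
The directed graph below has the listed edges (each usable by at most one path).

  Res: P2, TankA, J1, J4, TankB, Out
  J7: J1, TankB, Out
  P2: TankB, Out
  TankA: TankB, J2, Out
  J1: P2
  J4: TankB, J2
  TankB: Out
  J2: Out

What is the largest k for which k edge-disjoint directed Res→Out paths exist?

5

Assign every edge capacity 1; by Menger, the answer equals the max flow.
Path Res→Out (+1); total 1.
Path Res→P2→Out (+1); total 2.
Path Res→TankA→Out (+1); total 3.
Path Res→TankB→Out (+1); total 4.
Path Res→J4→J2→Out (+1); total 5.
No residual Res→Out path; max flow = 5.
Certifying cut of size 5: {P2→Out, Res→J4, Res→Out, Res→TankA, TankB→Out}.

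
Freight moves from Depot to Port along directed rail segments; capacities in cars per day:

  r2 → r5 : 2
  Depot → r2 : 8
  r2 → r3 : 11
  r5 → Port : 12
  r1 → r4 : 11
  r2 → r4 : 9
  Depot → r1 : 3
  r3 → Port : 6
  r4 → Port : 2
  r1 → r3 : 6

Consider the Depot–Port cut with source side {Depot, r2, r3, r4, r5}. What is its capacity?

23

Edges leaving {Depot, r2, r3, r4, r5}: Depot→r1 (3), r3→Port (6), r4→Port (2), r5→Port (12).
Cut capacity = 3 + 6 + 2 + 12 = 23.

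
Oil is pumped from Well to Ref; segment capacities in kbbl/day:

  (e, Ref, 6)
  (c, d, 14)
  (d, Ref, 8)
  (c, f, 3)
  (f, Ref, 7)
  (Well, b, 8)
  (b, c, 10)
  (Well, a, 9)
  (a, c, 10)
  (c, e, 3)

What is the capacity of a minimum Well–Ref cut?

Augment Well→a→c→d→Ref: bottleneck 8, flow now 8.
Augment Well→a→c→e→Ref: bottleneck 1, flow now 9.
Augment Well→b→c→e→Ref: bottleneck 2, flow now 11.
Augment Well→b→c→f→Ref: bottleneck 3, flow now 14.
No augmenting path remains; maximum flow = 14.
By max-flow min-cut, the minimum cut capacity equals the max flow.
In the residual graph, reachable from Well: {Well, a, b, c, d}.
Min-cut edges: c→e (3), c→f (3), d→Ref (8); capacity 3 + 3 + 8 = 14.

14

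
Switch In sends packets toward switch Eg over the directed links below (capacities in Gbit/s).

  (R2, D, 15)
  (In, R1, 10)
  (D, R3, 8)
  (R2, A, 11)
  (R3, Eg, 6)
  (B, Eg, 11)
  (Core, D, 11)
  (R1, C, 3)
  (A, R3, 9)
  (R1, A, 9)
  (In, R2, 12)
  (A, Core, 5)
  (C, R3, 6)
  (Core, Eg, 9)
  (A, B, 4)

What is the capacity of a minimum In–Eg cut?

Augment In→R2→D→R3→Eg: bottleneck 6, flow now 6.
Augment In→R2→A→Core→Eg: bottleneck 5, flow now 11.
Augment In→R2→A→B→Eg: bottleneck 1, flow now 12.
Augment In→R1→A→B→Eg: bottleneck 3, flow now 15.
No augmenting path remains; maximum flow = 15.
By max-flow min-cut, the minimum cut capacity equals the max flow.
In the residual graph, reachable from In: {In, R2, R1, D, C, A, R3}.
Min-cut edges: A→Core (5), A→B (4), R3→Eg (6); capacity 5 + 4 + 6 = 15.

15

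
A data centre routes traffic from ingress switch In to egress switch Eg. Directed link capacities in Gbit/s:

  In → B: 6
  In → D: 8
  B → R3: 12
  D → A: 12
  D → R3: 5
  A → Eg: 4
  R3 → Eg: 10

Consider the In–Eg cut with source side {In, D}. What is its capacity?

23

Edges leaving {In, D}: In→B (6), D→A (12), D→R3 (5).
Cut capacity = 6 + 12 + 5 = 23.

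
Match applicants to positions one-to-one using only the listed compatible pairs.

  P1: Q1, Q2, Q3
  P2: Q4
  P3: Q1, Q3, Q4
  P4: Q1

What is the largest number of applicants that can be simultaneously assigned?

Unit-capacity flow: source→left, listed edges, right→sink; max matching = max flow.
Augmenting path P1→Q1 (+1); matched 1.
Augmenting path P2→Q4 (+1); matched 2.
Augmenting path P3→Q3 (+1); matched 3.
Augmenting path P4→Q1→P1→Q2 (+1); matched 4.
No augmenting path remains; maximum matching = 4.
König certificate: {P1, P2, P3, P4} is a vertex cover of size 4 (every listed pair touches it), so no matching can be larger.

4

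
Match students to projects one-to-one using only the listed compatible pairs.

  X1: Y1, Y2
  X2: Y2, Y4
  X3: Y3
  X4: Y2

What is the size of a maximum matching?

4

Unit-capacity flow: source→left, listed edges, right→sink; max matching = max flow.
Augmenting path X1→Y1 (+1); matched 1.
Augmenting path X2→Y2 (+1); matched 2.
Augmenting path X3→Y3 (+1); matched 3.
Augmenting path X4→Y2→X2→Y4 (+1); matched 4.
No augmenting path remains; maximum matching = 4.
König certificate: {X1, X2, X3, X4} is a vertex cover of size 4 (every listed pair touches it), so no matching can be larger.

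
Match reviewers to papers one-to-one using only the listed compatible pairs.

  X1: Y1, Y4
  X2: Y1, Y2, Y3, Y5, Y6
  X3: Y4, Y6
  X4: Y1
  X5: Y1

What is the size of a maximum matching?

4

Unit-capacity flow: source→left, listed edges, right→sink; max matching = max flow.
Augmenting path X1→Y1 (+1); matched 1.
Augmenting path X2→Y2 (+1); matched 2.
Augmenting path X3→Y4 (+1); matched 3.
Augmenting path X4→Y1→X1→Y4→X3→Y6 (+1); matched 4.
No augmenting path remains; maximum matching = 4.
König certificate: {X1, X2, X3, Y1} is a vertex cover of size 4 (every listed pair touches it), so no matching can be larger.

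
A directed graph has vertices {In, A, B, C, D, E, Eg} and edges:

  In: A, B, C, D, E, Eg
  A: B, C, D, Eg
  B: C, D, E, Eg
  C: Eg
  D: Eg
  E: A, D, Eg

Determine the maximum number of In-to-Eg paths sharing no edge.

Assign every edge capacity 1; by Menger, the answer equals the max flow.
Path In→Eg (+1); total 1.
Path In→A→Eg (+1); total 2.
Path In→B→Eg (+1); total 3.
Path In→C→Eg (+1); total 4.
Path In→D→Eg (+1); total 5.
Path In→E→Eg (+1); total 6.
No residual In→Eg path; max flow = 6.
Certifying cut of size 6: {In→A, In→B, In→C, In→D, In→E, In→Eg}.

6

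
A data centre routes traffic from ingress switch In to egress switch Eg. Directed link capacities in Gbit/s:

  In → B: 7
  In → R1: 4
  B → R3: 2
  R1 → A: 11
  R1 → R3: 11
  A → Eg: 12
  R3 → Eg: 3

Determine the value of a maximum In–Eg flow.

Augment In→B→R3→Eg: bottleneck 2, flow now 2.
Augment In→R1→A→Eg: bottleneck 4, flow now 6.
No augmenting path remains; maximum flow = 6.
In the residual graph, reachable from In: {In, B}.
Min-cut edges: In→R1 (4), B→R3 (2); capacity 4 + 2 = 6.
This cut is saturated, so no flow can exceed 6.

6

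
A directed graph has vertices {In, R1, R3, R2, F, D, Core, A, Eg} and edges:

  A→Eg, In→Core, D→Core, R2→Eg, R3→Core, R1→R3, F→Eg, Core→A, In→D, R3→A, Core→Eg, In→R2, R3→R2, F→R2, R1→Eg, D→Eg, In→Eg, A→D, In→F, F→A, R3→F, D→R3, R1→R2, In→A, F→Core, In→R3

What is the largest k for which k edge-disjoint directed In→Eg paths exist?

6

Assign every edge capacity 1; by Menger, the answer equals the max flow.
Path In→Eg (+1); total 1.
Path In→R2→Eg (+1); total 2.
Path In→F→Eg (+1); total 3.
Path In→D→Eg (+1); total 4.
Path In→Core→Eg (+1); total 5.
Path In→A→Eg (+1); total 6.
No residual In→Eg path; max flow = 6.
Certifying cut of size 6: {A→Eg, Core→Eg, D→Eg, F→Eg, In→Eg, R2→Eg}.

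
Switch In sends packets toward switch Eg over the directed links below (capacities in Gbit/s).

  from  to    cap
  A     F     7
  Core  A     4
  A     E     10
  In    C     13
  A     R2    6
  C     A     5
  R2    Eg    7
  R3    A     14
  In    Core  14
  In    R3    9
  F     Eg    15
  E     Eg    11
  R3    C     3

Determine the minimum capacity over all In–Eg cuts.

18

Augment In→C→A→E→Eg: bottleneck 5, flow now 5.
Augment In→R3→A→E→Eg: bottleneck 5, flow now 10.
Augment In→R3→A→F→Eg: bottleneck 4, flow now 14.
Augment In→Core→A→F→Eg: bottleneck 3, flow now 17.
Augment In→Core→A→R2→Eg: bottleneck 1, flow now 18.
No augmenting path remains; maximum flow = 18.
By max-flow min-cut, the minimum cut capacity equals the max flow.
In the residual graph, reachable from In: {In, C, Core}.
Min-cut edges: In→R3 (9), C→A (5), Core→A (4); capacity 9 + 5 + 4 = 18.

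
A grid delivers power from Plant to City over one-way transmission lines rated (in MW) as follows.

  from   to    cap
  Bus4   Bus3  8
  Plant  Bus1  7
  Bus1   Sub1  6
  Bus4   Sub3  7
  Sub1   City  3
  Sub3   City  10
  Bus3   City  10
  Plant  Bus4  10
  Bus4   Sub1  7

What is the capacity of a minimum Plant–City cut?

Augment Plant→Bus1→Sub1→City: bottleneck 3, flow now 3.
Augment Plant→Bus4→Sub3→City: bottleneck 7, flow now 10.
Augment Plant→Bus4→Bus3→City: bottleneck 3, flow now 13.
No augmenting path remains; maximum flow = 13.
By max-flow min-cut, the minimum cut capacity equals the max flow.
In the residual graph, reachable from Plant: {Plant, Bus1, Sub1}.
Min-cut edges: Plant→Bus4 (10), Sub1→City (3); capacity 10 + 3 = 13.

13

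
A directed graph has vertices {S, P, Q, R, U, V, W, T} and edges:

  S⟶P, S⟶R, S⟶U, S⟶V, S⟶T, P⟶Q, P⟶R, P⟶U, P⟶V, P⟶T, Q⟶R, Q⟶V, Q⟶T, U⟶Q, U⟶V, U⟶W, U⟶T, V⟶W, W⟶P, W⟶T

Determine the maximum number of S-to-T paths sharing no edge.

4

Assign every edge capacity 1; by Menger, the answer equals the max flow.
Path S→T (+1); total 1.
Path S→P→T (+1); total 2.
Path S→U→T (+1); total 3.
Path S→V→W→T (+1); total 4.
No residual S→T path; max flow = 4.
Certifying cut of size 4: {S→P, S→T, S→U, S→V}.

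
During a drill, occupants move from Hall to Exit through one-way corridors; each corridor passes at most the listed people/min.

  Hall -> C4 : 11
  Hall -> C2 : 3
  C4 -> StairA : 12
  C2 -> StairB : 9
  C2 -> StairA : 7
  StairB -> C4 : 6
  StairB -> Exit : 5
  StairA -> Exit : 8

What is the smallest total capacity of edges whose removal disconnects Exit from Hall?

11

Augment Hall→C4→StairA→Exit: bottleneck 8, flow now 8.
Augment Hall→C2→StairB→Exit: bottleneck 3, flow now 11.
No augmenting path remains; maximum flow = 11.
By max-flow min-cut, the minimum cut capacity equals the max flow.
In the residual graph, reachable from Hall: {Hall, C4, StairA}.
Min-cut edges: Hall→C2 (3), StairA→Exit (8); capacity 3 + 8 = 11.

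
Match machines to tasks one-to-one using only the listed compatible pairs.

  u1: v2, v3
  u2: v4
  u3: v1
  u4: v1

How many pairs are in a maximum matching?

3

Unit-capacity flow: source→left, listed edges, right→sink; max matching = max flow.
Augmenting path u1→v2 (+1); matched 1.
Augmenting path u2→v4 (+1); matched 2.
Augmenting path u3→v1 (+1); matched 3.
No augmenting path remains; maximum matching = 3.
König certificate: {u1, u2, v1} is a vertex cover of size 3 (every listed pair touches it), so no matching can be larger.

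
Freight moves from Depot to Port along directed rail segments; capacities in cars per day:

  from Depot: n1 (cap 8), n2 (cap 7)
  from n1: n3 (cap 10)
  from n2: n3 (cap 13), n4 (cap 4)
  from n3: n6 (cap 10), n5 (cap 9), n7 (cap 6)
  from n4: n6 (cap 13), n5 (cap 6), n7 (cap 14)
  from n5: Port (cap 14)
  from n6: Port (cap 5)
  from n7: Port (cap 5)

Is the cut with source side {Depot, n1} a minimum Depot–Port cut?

Given cut capacity: 7 + 10 = 17.
Augment Depot→n1→n3→n5→Port: bottleneck 8, flow now 8.
Augment Depot→n2→n3→n5→Port: bottleneck 1, flow now 9.
Augment Depot→n2→n3→n6→Port: bottleneck 5, flow now 14.
Augment Depot→n2→n3→n7→Port: bottleneck 1, flow now 15.
No augmenting path remains; maximum flow = 15.
In the residual graph, reachable from Depot: {Depot}.
Min-cut edges: Depot→n1 (8), Depot→n2 (7); capacity 8 + 7 = 15.
Cut capacity 17 exceeds the max flow 15, so it is not minimum.

No — its capacity is 17, but the minimum cut has capacity 15.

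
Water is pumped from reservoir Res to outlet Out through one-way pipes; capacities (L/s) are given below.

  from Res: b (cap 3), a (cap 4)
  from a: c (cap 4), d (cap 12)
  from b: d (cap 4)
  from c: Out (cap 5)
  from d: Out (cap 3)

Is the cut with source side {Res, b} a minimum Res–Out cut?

No — its capacity is 8, but the minimum cut has capacity 7.

Given cut capacity: 4 + 4 = 8.
Augment Res→a→c→Out: bottleneck 4, flow now 4.
Augment Res→b→d→Out: bottleneck 3, flow now 7.
No augmenting path remains; maximum flow = 7.
In the residual graph, reachable from Res: {Res}.
Min-cut edges: Res→a (4), Res→b (3); capacity 4 + 3 = 7.
Cut capacity 8 exceeds the max flow 7, so it is not minimum.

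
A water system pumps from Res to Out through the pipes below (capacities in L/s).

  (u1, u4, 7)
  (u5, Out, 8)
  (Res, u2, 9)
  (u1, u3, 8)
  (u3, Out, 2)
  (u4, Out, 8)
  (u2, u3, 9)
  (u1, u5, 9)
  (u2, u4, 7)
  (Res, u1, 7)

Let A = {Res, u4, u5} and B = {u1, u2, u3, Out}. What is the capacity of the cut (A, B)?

Edges leaving {Res, u4, u5}: Res→u1 (7), Res→u2 (9), u4→Out (8), u5→Out (8).
Cut capacity = 7 + 9 + 8 + 8 = 32.

32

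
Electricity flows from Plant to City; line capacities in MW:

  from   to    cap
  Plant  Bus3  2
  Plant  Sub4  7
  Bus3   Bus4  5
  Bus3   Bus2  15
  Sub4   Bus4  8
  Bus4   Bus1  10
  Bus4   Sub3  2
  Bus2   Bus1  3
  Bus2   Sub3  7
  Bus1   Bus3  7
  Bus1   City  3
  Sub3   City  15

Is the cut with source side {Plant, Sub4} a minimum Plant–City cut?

No — its capacity is 10, but the minimum cut has capacity 9.

Given cut capacity: 2 + 8 = 10.
Augment Plant→Bus3→Bus4→Bus1→City: bottleneck 2, flow now 2.
Augment Plant→Sub4→Bus4→Bus1→City: bottleneck 1, flow now 3.
Augment Plant→Sub4→Bus4→Sub3→City: bottleneck 2, flow now 5.
Augment Plant→Sub4→Bus4→Bus3→Bus2→Sub3→City: bottleneck 2, flow now 7. (uses reverse residual edge)
Augment Plant→Sub4→Bus4→Bus1→Bus3→Bus2→Sub3→City: bottleneck 2, flow now 9.
No augmenting path remains; maximum flow = 9.
In the residual graph, reachable from Plant: {Plant}.
Min-cut edges: Plant→Bus3 (2), Plant→Sub4 (7); capacity 2 + 7 = 9.
Cut capacity 10 exceeds the max flow 9, so it is not minimum.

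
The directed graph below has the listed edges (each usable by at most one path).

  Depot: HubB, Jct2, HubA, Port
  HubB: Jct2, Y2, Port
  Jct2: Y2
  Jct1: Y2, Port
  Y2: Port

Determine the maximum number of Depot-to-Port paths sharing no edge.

3

Assign every edge capacity 1; by Menger, the answer equals the max flow.
Path Depot→Port (+1); total 1.
Path Depot→HubB→Port (+1); total 2.
Path Depot→Jct2→Y2→Port (+1); total 3.
No residual Depot→Port path; max flow = 3.
Certifying cut of size 3: {Depot→HubB, Depot→Jct2, Depot→Port}.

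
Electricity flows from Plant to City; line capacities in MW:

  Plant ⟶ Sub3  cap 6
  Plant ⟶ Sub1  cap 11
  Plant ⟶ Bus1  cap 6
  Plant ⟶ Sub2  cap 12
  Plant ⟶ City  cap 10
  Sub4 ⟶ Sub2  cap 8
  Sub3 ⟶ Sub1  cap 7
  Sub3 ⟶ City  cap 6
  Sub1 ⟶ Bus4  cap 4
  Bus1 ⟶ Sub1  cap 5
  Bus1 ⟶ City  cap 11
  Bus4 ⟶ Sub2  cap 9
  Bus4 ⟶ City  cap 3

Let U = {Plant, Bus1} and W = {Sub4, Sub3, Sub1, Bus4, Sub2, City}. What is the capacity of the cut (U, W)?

55

Edges leaving {Plant, Bus1}: Plant→Sub3 (6), Plant→Sub1 (11), Plant→Sub2 (12), Plant→City (10), Bus1→Sub1 (5), Bus1→City (11).
Cut capacity = 6 + 11 + 12 + 10 + 5 + 11 = 55.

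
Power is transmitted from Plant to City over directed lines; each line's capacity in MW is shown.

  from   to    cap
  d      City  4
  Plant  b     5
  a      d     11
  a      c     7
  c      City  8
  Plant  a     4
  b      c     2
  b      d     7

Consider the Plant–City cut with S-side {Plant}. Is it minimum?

Given cut capacity: 4 + 5 = 9.
Augment Plant→a→c→City: bottleneck 4, flow now 4.
Augment Plant→b→c→City: bottleneck 2, flow now 6.
Augment Plant→b→d→City: bottleneck 3, flow now 9.
No augmenting path remains; maximum flow = 9.
Cut capacity 9 equals the max flow, so it is a minimum cut.

Yes — it is a minimum cut (capacity 9).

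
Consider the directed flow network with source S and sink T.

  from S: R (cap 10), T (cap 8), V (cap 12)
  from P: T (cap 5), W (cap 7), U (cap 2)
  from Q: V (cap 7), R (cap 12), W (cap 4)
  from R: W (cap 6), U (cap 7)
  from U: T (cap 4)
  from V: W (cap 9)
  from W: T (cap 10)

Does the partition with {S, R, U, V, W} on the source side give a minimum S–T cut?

Given cut capacity: 8 + 4 + 10 = 22.
Augment S→T: bottleneck 8, flow now 8.
Augment S→R→U→T: bottleneck 4, flow now 12.
Augment S→R→W→T: bottleneck 6, flow now 18.
Augment S→V→W→T: bottleneck 4, flow now 22.
No augmenting path remains; maximum flow = 22.
Cut capacity 22 equals the max flow, so it is a minimum cut.

Yes — it is a minimum cut (capacity 22).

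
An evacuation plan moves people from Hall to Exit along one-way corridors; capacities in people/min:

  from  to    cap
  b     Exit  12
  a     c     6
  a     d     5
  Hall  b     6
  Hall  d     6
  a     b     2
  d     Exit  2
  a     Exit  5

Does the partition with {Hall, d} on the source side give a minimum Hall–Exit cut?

Given cut capacity: 6 + 2 = 8.
Augment Hall→b→Exit: bottleneck 6, flow now 6.
Augment Hall→d→Exit: bottleneck 2, flow now 8.
No augmenting path remains; maximum flow = 8.
Cut capacity 8 equals the max flow, so it is a minimum cut.

Yes — it is a minimum cut (capacity 8).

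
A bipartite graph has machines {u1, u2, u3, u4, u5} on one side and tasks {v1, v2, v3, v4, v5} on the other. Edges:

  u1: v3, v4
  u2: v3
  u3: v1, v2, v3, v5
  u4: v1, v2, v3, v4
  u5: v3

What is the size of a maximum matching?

4

Unit-capacity flow: source→left, listed edges, right→sink; max matching = max flow.
Augmenting path u1→v3 (+1); matched 1.
Augmenting path u3→v1 (+1); matched 2.
Augmenting path u4→v2 (+1); matched 3.
Augmenting path u2→v3→u1→v4 (+1); matched 4.
No augmenting path remains; maximum matching = 4.
König certificate: {u1, u3, u4, v3} is a vertex cover of size 4 (every listed pair touches it), so no matching can be larger.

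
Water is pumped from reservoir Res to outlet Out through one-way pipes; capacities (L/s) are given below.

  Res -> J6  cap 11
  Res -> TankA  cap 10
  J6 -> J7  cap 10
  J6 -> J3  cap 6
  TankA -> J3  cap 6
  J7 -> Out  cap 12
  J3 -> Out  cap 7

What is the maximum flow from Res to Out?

17

Augment Res→J6→J7→Out: bottleneck 10, flow now 10.
Augment Res→J6→J3→Out: bottleneck 1, flow now 11.
Augment Res→TankA→J3→Out: bottleneck 6, flow now 17.
No augmenting path remains; maximum flow = 17.
In the residual graph, reachable from Res: {Res, TankA}.
Min-cut edges: Res→J6 (11), TankA→J3 (6); capacity 11 + 6 = 17.
This cut is saturated, so no flow can exceed 17.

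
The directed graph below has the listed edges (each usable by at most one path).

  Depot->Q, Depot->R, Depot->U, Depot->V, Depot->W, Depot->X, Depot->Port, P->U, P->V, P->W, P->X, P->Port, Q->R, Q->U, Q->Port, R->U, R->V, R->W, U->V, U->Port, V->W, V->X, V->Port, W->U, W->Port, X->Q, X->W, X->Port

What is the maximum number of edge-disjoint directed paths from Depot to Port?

Assign every edge capacity 1; by Menger, the answer equals the max flow.
Path Depot→Port (+1); total 1.
Path Depot→Q→Port (+1); total 2.
Path Depot→U→Port (+1); total 3.
Path Depot→V→Port (+1); total 4.
Path Depot→W→Port (+1); total 5.
Path Depot→X→Port (+1); total 6.
No residual Depot→Port path; max flow = 6.
Certifying cut of size 6: {Depot→Port, Q→Port, U→Port, V→Port, W→Port, X→Port}.

6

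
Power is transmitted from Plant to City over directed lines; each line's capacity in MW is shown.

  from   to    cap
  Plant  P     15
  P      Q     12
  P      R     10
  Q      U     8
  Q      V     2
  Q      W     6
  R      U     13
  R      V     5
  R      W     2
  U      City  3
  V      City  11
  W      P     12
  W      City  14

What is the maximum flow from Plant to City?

Augment Plant→P→Q→U→City: bottleneck 3, flow now 3.
Augment Plant→P→Q→V→City: bottleneck 2, flow now 5.
Augment Plant→P→Q→W→City: bottleneck 6, flow now 11.
Augment Plant→P→R→V→City: bottleneck 4, flow now 15.
No augmenting path remains; maximum flow = 15.
In the residual graph, reachable from Plant: {Plant}.
Min-cut edges: Plant→P (15); capacity 15 = 15.
This cut is saturated, so no flow can exceed 15.

15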